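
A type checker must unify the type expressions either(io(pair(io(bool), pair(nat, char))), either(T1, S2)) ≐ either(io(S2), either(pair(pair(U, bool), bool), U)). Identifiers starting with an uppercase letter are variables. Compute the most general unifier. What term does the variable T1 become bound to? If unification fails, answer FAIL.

Decompose either/2: io(pair(io(bool), pair(nat, char))) ≐ io(S2),  either(T1, S2) ≐ either(pair(pair(U, bool), bool), U).
Decompose io/1: pair(io(bool), pair(nat, char)) ≐ S2.
Bind S2 := pair(io(bool), pair(nat, char)); substituting into the remaining equation gives: either(T1, pair(io(bool), pair(nat, char))) ≐ either(pair(pair(U, bool), bool), U).
Decompose either/2: T1 ≐ pair(pair(U, bool), bool),  pair(io(bool), pair(nat, char)) ≐ U.
Bind T1 := pair(pair(U, bool), bool); no other remaining equation mentions T1.
Bind U := pair(io(bool), pair(nat, char)). Substituting into the earlier binding gives T1 := pair(pair(pair(io(bool), pair(nat, char)), bool), bool).
MGU = { S2 -> pair(io(bool), pair(nat, char)), T1 -> pair(pair(pair(io(bool), pair(nat, char)), bool), bool), U -> pair(io(bool), pair(nat, char)) }, so T1 -> pair(pair(pair(io(bool), pair(nat, char)), bool), bool).

pair(pair(pair(io(bool), pair(nat, char)), bool), bool)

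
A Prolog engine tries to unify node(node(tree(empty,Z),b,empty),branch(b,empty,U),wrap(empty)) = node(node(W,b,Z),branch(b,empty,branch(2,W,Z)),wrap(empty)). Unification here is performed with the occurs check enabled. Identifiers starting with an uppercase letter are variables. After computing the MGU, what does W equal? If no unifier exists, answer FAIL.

Decompose node/3: node(tree(empty,Z),b,empty) = node(W,b,Z),  branch(b,empty,U) = branch(b,empty,branch(2,W,Z)),  wrap(empty) = wrap(empty).
Decompose node/3: tree(empty,Z) = W,  b = b,  empty = Z.
Bind W := tree(empty,Z); substituting into the one remaining equation that mentions W gives: branch(b,empty,U) = branch(b,empty,branch(2,tree(empty,Z),Z)).
Delete trivial equation b = b.
Bind Z := empty; substituting into the one remaining equation that mentions Z gives: branch(b,empty,U) = branch(b,empty,branch(2,tree(empty,empty),empty)). Substituting into the earlier binding gives W := tree(empty,empty).
Decompose branch/3: b = b,  empty = empty,  U = branch(2,tree(empty,empty),empty).
Delete trivial equation b = b.
Delete trivial equation empty = empty.
Bind U := branch(2,tree(empty,empty),empty); no other remaining equation mentions U.
Delete trivial equation wrap(empty) = wrap(empty).
MGU = { W ↦ tree(empty,empty), Z ↦ empty, U ↦ branch(2,tree(empty,empty),empty) }, so W ↦ tree(empty,empty).

tree(empty,empty)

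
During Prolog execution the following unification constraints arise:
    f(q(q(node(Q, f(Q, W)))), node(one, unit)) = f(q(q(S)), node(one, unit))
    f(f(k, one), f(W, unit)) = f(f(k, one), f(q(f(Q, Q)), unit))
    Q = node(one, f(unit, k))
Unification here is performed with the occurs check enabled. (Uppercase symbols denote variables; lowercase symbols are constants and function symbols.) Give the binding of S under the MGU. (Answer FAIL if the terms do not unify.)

node(node(one, f(unit, k)), f(node(one, f(unit, k)), q(f(node(one, f(unit, k)), node(one, f(unit, k))))))

Decompose f/2: q(q(node(Q, f(Q, W)))) = q(q(S)),  node(one, unit) = node(one, unit).
Decompose q/1: q(node(Q, f(Q, W))) = q(S).
Decompose q/1: node(Q, f(Q, W)) = S.
Bind S := node(Q, f(Q, W)); no other remaining equation mentions S.
Delete trivial equation node(one, unit) = node(one, unit).
Decompose f/2: f(k, one) = f(k, one),  f(W, unit) = f(q(f(Q, Q)), unit).
Delete trivial equation f(k, one) = f(k, one).
Decompose f/2: W = q(f(Q, Q)),  unit = unit.
Bind W := q(f(Q, Q)); no other remaining equation mentions W. Substituting into the earlier binding gives S := node(Q, f(Q, q(f(Q, Q)))).
Delete trivial equation unit = unit.
Bind Q := node(one, f(unit, k)). Substituting into the earlier bindings gives S := node(node(one, f(unit, k)), f(node(one, f(unit, k)), q(f(node(one, f(unit, k)), node(one, f(unit, k)))))), W := q(f(node(one, f(unit, k)), node(one, f(unit, k)))).
MGU = { S = node(node(one, f(unit, k)), f(node(one, f(unit, k)), q(f(node(one, f(unit, k)), node(one, f(unit, k)))))), W = q(f(node(one, f(unit, k)), node(one, f(unit, k)))), Q = node(one, f(unit, k)) }, so S = node(node(one, f(unit, k)), f(node(one, f(unit, k)), q(f(node(one, f(unit, k)), node(one, f(unit, k)))))).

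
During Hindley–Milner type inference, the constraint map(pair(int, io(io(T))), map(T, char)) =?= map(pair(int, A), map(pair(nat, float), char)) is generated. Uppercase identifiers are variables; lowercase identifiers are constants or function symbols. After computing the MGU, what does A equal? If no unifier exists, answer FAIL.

io(io(pair(nat, float)))

Decompose map/2: pair(int, io(io(T))) =?= pair(int, A),  map(T, char) =?= map(pair(nat, float), char).
Decompose pair/2: int =?= int,  io(io(T)) =?= A.
Delete trivial equation int =?= int.
Bind A := io(io(T)); no other remaining equation mentions A.
Decompose map/2: T =?= pair(nat, float),  char =?= char.
Bind T := pair(nat, float); no other remaining equation mentions T. Substituting into the earlier binding gives A := io(io(pair(nat, float))).
Delete trivial equation char =?= char.
MGU = { A := io(io(pair(nat, float))), T := pair(nat, float) }, so A := io(io(pair(nat, float))).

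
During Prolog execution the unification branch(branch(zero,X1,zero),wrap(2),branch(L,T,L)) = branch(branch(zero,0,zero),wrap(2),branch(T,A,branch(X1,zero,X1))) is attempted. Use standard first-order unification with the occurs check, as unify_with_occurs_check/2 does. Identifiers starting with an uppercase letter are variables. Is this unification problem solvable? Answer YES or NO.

YES

Decompose branch/3: branch(zero,X1,zero) = branch(zero,0,zero),  wrap(2) = wrap(2),  branch(L,T,L) = branch(T,A,branch(X1,zero,X1)).
Decompose branch/3: zero = zero,  X1 = 0,  zero = zero.
Delete trivial equation zero = zero.
Bind X1 := 0; substituting into the one remaining equation that mentions X1 gives: branch(L,T,L) = branch(T,A,branch(0,zero,0)).
Delete trivial equation zero = zero.
Delete trivial equation wrap(2) = wrap(2).
Decompose branch/3: L = T,  T = A,  L = branch(0,zero,0).
Bind L := T; substituting into the one remaining equation that mentions L gives: T = branch(0,zero,0).
Bind T := A; substituting into the remaining equation gives: A = branch(0,zero,0). Substituting into the earlier binding gives L := A.
Bind A := branch(0,zero,0). Substituting into the earlier bindings gives L := branch(0,zero,0), T := branch(0,zero,0).
No equations remain and no clash or occurs-check failure arose, so a unifier exists.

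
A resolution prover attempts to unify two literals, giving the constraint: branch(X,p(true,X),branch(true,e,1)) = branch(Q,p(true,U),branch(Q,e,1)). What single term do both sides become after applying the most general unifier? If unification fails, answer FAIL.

Decompose branch/3: X = Q,  p(true,X) = p(true,U),  branch(true,e,1) = branch(Q,e,1).
Bind X := Q; substituting into the one remaining equation that mentions X gives: p(true,Q) = p(true,U).
Decompose p/2: true = true,  Q = U.
Delete trivial equation true = true.
Bind Q := U; substituting into the remaining equation gives: branch(true,e,1) = branch(U,e,1). Substituting into the earlier binding gives X := U.
Decompose branch/3: true = U,  e = e,  1 = 1.
Bind U := true; no other remaining equation mentions U. Substituting into the earlier bindings gives X := true, Q := true.
Delete trivial equation e = e.
Delete trivial equation 1 = 1.
Applying the MGU to either side gives branch(true,p(true,true),branch(true,e,1)).

branch(true,p(true,true),branch(true,e,1))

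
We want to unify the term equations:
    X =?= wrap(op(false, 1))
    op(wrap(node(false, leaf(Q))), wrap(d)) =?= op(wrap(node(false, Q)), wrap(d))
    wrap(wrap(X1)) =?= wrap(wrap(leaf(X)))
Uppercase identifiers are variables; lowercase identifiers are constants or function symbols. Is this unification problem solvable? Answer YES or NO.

Bind X := wrap(op(false, 1)); substituting into the one remaining equation that mentions X gives: wrap(wrap(X1)) =?= wrap(wrap(leaf(wrap(op(false, 1))))).
Decompose op/2: wrap(node(false, leaf(Q))) =?= wrap(node(false, Q)),  wrap(d) =?= wrap(d).
Decompose wrap/1: node(false, leaf(Q)) =?= node(false, Q).
Decompose node/2: false =?= false,  leaf(Q) =?= Q.
Delete trivial equation false =?= false.
Occurs check fails: Q occurs in leaf(Q); the equation Q =?= leaf(Q) has no finite solution.

NO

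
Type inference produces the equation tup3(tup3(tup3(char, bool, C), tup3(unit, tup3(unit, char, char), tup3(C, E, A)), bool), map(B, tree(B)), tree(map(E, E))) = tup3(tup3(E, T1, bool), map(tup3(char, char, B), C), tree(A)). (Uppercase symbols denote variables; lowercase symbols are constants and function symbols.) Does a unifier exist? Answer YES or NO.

NO

Decompose tup3/3: tup3(tup3(char, bool, C), tup3(unit, tup3(unit, char, char), tup3(C, E, A)), bool) = tup3(E, T1, bool),  map(B, tree(B)) = map(tup3(char, char, B), C),  tree(map(E, E)) = tree(A).
Decompose tup3/3: tup3(char, bool, C) = E,  tup3(unit, tup3(unit, char, char), tup3(C, E, A)) = T1,  bool = bool.
Bind E := tup3(char, bool, C); substituting into the 2 remaining equations that mention E gives: tup3(unit, tup3(unit, char, char), tup3(C, tup3(char, bool, C), A)) = T1,  tree(map(tup3(char, bool, C), tup3(char, bool, C))) = tree(A).
Bind T1 := tup3(unit, tup3(unit, char, char), tup3(C, tup3(char, bool, C), A)); no other remaining equation mentions T1.
Delete trivial equation bool = bool.
Decompose map/2: B = tup3(char, char, B),  tree(B) = C.
Occurs check fails: B occurs in tup3(char, char, B); the equation B = tup3(char, char, B) has no finite solution.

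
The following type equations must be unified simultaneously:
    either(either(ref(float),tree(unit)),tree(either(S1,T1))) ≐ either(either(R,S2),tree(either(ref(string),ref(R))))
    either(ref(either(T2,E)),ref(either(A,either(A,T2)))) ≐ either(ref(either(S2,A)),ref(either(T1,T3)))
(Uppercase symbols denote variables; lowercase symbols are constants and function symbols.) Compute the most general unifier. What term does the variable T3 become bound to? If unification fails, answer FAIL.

Decompose either/2: either(ref(float),tree(unit)) ≐ either(R,S2),  tree(either(S1,T1)) ≐ tree(either(ref(string),ref(R))).
Decompose either/2: ref(float) ≐ R,  tree(unit) ≐ S2.
Bind R := ref(float); substituting into the one remaining equation that mentions R gives: tree(either(S1,T1)) ≐ tree(either(ref(string),ref(ref(float)))).
Bind S2 := tree(unit); substituting into the one remaining equation that mentions S2 gives: either(ref(either(T2,E)),ref(either(A,either(A,T2)))) ≐ either(ref(either(tree(unit),A)),ref(either(T1,T3))).
Decompose tree/1: either(S1,T1) ≐ either(ref(string),ref(ref(float))).
Decompose either/2: S1 ≐ ref(string),  T1 ≐ ref(ref(float)).
Bind S1 := ref(string); no other remaining equation mentions S1.
Bind T1 := ref(ref(float)); substituting into the remaining equation gives: either(ref(either(T2,E)),ref(either(A,either(A,T2)))) ≐ either(ref(either(tree(unit),A)),ref(either(ref(ref(float)),T3))).
Decompose either/2: ref(either(T2,E)) ≐ ref(either(tree(unit),A)),  ref(either(A,either(A,T2))) ≐ ref(either(ref(ref(float)),T3)).
Decompose ref/1: either(T2,E) ≐ either(tree(unit),A).
Decompose either/2: T2 ≐ tree(unit),  E ≐ A.
Bind T2 := tree(unit); substituting into the one remaining equation that mentions T2 gives: ref(either(A,either(A,tree(unit)))) ≐ ref(either(ref(ref(float)),T3)).
Bind E := A; no other remaining equation mentions E.
Decompose ref/1: either(A,either(A,tree(unit))) ≐ either(ref(ref(float)),T3).
Decompose either/2: A ≐ ref(ref(float)),  either(A,tree(unit)) ≐ T3.
Bind A := ref(ref(float)); substituting into the remaining equation gives: either(ref(ref(float)),tree(unit)) ≐ T3. Substituting into the earlier binding gives E := ref(ref(float)).
Bind T3 := either(ref(ref(float)),tree(unit)).
MGU = { R := ref(float), S2 := tree(unit), S1 := ref(string), T1 := ref(ref(float)), T2 := tree(unit), E := ref(ref(float)), A := ref(ref(float)), T3 := either(ref(ref(float)),tree(unit)) }, so T3 := either(ref(ref(float)),tree(unit)).

either(ref(ref(float)),tree(unit))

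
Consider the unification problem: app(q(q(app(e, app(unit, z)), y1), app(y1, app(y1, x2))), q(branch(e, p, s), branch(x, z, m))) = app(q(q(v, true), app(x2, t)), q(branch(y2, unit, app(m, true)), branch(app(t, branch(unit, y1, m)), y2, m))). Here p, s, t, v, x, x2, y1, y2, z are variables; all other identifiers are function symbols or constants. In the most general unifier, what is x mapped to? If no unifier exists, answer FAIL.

Decompose app/2: q(q(app(e, app(unit, z)), y1), app(y1, app(y1, x2))) = q(q(v, true), app(x2, t)),  q(branch(e, p, s), branch(x, z, m)) = q(branch(y2, unit, app(m, true)), branch(app(t, branch(unit, y1, m)), y2, m)).
Decompose q/2: q(app(e, app(unit, z)), y1) = q(v, true),  app(y1, app(y1, x2)) = app(x2, t).
Decompose q/2: app(e, app(unit, z)) = v,  y1 = true.
Bind v := app(e, app(unit, z)); no other remaining equation mentions v.
Bind y1 := true; substituting into the remaining equations gives: app(true, app(true, x2)) = app(x2, t),  q(branch(e, p, s), branch(x, z, m)) = q(branch(y2, unit, app(m, true)), branch(app(t, branch(unit, true, m)), y2, m)).
Decompose app/2: true = x2,  app(true, x2) = t.
Bind x2 := true; substituting into the one remaining equation that mentions x2 gives: app(true, true) = t.
Bind t := app(true, true); substituting into the remaining equation gives: q(branch(e, p, s), branch(x, z, m)) = q(branch(y2, unit, app(m, true)), branch(app(app(true, true), branch(unit, true, m)), y2, m)).
Decompose q/2: branch(e, p, s) = branch(y2, unit, app(m, true)),  branch(x, z, m) = branch(app(app(true, true), branch(unit, true, m)), y2, m).
Decompose branch/3: e = y2,  p = unit,  s = app(m, true).
Bind y2 := e; substituting into the one remaining equation that mentions y2 gives: branch(x, z, m) = branch(app(app(true, true), branch(unit, true, m)), e, m).
Bind p := unit; no other remaining equation mentions p.
Bind s := app(m, true); no other remaining equation mentions s.
Decompose branch/3: x = app(app(true, true), branch(unit, true, m)),  z = e,  m = m.
Bind x := app(app(true, true), branch(unit, true, m)); no other remaining equation mentions x.
Bind z := e; no other remaining equation mentions z. Substituting into the earlier binding gives v := app(e, app(unit, e)).
Delete trivial equation m = m.
MGU = { v := app(e, app(unit, e)), y1 := true, x2 := true, t := app(true, true), y2 := e, p := unit, s := app(m, true), x := app(app(true, true), branch(unit, true, m)), z := e }, so x := app(app(true, true), branch(unit, true, m)).

app(app(true, true), branch(unit, true, m))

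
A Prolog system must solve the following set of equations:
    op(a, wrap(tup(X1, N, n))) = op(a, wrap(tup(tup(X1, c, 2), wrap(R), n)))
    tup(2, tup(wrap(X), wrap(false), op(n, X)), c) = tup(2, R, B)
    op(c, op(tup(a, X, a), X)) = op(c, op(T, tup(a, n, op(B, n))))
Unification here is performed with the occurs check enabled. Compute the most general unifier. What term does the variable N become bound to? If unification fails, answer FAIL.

FAIL

Decompose op/2: a = a,  wrap(tup(X1, N, n)) = wrap(tup(tup(X1, c, 2), wrap(R), n)).
Delete trivial equation a = a.
Decompose wrap/1: tup(X1, N, n) = tup(tup(X1, c, 2), wrap(R), n).
Decompose tup/3: X1 = tup(X1, c, 2),  N = wrap(R),  n = n.
Occurs check fails: X1 occurs in tup(X1, c, 2); the equation X1 = tup(X1, c, 2) has no finite solution.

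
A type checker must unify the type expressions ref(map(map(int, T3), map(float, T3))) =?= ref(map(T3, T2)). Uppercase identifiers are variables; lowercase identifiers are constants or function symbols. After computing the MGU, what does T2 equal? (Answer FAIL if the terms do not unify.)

Decompose ref/1: map(map(int, T3), map(float, T3)) =?= map(T3, T2).
Decompose map/2: map(int, T3) =?= T3,  map(float, T3) =?= T2.
Occurs check fails: T3 occurs in map(int, T3); the equation T3 =?= map(int, T3) has no finite solution.

FAIL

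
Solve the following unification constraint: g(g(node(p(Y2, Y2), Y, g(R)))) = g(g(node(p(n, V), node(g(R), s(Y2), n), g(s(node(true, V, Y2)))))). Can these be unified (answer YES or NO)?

YES

Decompose g/1: g(node(p(Y2, Y2), Y, g(R))) = g(node(p(n, V), node(g(R), s(Y2), n), g(s(node(true, V, Y2))))).
Decompose g/1: node(p(Y2, Y2), Y, g(R)) = node(p(n, V), node(g(R), s(Y2), n), g(s(node(true, V, Y2)))).
Decompose node/3: p(Y2, Y2) = p(n, V),  Y = node(g(R), s(Y2), n),  g(R) = g(s(node(true, V, Y2))).
Decompose p/2: Y2 = n,  Y2 = V.
Bind Y2 := n; substituting into the remaining equations gives: n = V,  Y = node(g(R), s(n), n),  g(R) = g(s(node(true, V, n))).
Bind V := n; substituting into the one remaining equation that mentions V gives: g(R) = g(s(node(true, n, n))).
Bind Y := node(g(R), s(n), n); no other remaining equation mentions Y.
Decompose g/1: R = s(node(true, n, n)).
Bind R := s(node(true, n, n)). Substituting into the earlier binding gives Y := node(g(s(node(true, n, n))), s(n), n).
No equations remain and no clash or occurs-check failure arose, so a unifier exists.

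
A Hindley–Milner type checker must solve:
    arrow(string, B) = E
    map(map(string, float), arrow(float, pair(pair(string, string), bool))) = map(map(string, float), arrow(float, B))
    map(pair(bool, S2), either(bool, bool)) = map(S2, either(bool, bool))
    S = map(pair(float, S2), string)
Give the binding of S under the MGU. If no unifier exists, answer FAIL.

FAIL

Bind E := arrow(string, B); no other remaining equation mentions E.
Decompose map/2: map(string, float) = map(string, float),  arrow(float, pair(pair(string, string), bool)) = arrow(float, B).
Delete trivial equation map(string, float) = map(string, float).
Decompose arrow/2: float = float,  pair(pair(string, string), bool) = B.
Delete trivial equation float = float.
Bind B := pair(pair(string, string), bool); no other remaining equation mentions B. Substituting into the earlier binding gives E := arrow(string, pair(pair(string, string), bool)).
Decompose map/2: pair(bool, S2) = S2,  either(bool, bool) = either(bool, bool).
Occurs check fails: S2 occurs in pair(bool, S2); the equation S2 = pair(bool, S2) has no finite solution.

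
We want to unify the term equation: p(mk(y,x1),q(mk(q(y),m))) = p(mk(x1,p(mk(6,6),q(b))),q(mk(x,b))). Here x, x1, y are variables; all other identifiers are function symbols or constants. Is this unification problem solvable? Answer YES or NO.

NO

Decompose p/2: mk(y,x1) = mk(x1,p(mk(6,6),q(b))),  q(mk(q(y),m)) = q(mk(x,b)).
Decompose mk/2: y = x1,  x1 = p(mk(6,6),q(b)).
Bind y := x1; substituting into the one remaining equation that mentions y gives: q(mk(q(x1),m)) = q(mk(x,b)).
Bind x1 := p(mk(6,6),q(b)); substituting into the remaining equation gives: q(mk(q(p(mk(6,6),q(b))),m)) = q(mk(x,b)). Substituting into the earlier binding gives y := p(mk(6,6),q(b)).
Decompose q/1: mk(q(p(mk(6,6),q(b))),m) = mk(x,b).
Decompose mk/2: q(p(mk(6,6),q(b))) = x,  m = b.
Bind x := q(p(mk(6,6),q(b))); no other remaining equation mentions x.
Clash: constants m and b differ; no unifier exists.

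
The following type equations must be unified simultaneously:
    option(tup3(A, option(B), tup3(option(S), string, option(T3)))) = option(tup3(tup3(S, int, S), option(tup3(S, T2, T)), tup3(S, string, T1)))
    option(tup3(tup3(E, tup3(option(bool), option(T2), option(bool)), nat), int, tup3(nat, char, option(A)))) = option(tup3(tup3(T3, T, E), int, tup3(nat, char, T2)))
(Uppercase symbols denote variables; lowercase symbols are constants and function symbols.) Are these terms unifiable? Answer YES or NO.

NO

Decompose option/1: tup3(A, option(B), tup3(option(S), string, option(T3))) = tup3(tup3(S, int, S), option(tup3(S, T2, T)), tup3(S, string, T1)).
Decompose tup3/3: A = tup3(S, int, S),  option(B) = option(tup3(S, T2, T)),  tup3(option(S), string, option(T3)) = tup3(S, string, T1).
Bind A := tup3(S, int, S); substituting into the one remaining equation that mentions A gives: option(tup3(tup3(E, tup3(option(bool), option(T2), option(bool)), nat), int, tup3(nat, char, option(tup3(S, int, S))))) = option(tup3(tup3(T3, T, E), int, tup3(nat, char, T2))).
Decompose option/1: B = tup3(S, T2, T).
Bind B := tup3(S, T2, T); no other remaining equation mentions B.
Decompose tup3/3: option(S) = S,  string = string,  option(T3) = T1.
Occurs check fails: S occurs in option(S); the equation S = option(S) has no finite solution.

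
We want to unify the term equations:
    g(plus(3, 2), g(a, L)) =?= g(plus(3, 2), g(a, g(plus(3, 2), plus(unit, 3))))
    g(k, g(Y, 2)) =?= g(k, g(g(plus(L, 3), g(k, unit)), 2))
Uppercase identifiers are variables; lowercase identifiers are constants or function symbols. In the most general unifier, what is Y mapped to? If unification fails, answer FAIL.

g(plus(g(plus(3, 2), plus(unit, 3)), 3), g(k, unit))

Decompose g/2: plus(3, 2) =?= plus(3, 2),  g(a, L) =?= g(a, g(plus(3, 2), plus(unit, 3))).
Delete trivial equation plus(3, 2) =?= plus(3, 2).
Decompose g/2: a =?= a,  L =?= g(plus(3, 2), plus(unit, 3)).
Delete trivial equation a =?= a.
Bind L := g(plus(3, 2), plus(unit, 3)); substituting into the remaining equation gives: g(k, g(Y, 2)) =?= g(k, g(g(plus(g(plus(3, 2), plus(unit, 3)), 3), g(k, unit)), 2)).
Decompose g/2: k =?= k,  g(Y, 2) =?= g(g(plus(g(plus(3, 2), plus(unit, 3)), 3), g(k, unit)), 2).
Delete trivial equation k =?= k.
Decompose g/2: Y =?= g(plus(g(plus(3, 2), plus(unit, 3)), 3), g(k, unit)),  2 =?= 2.
Bind Y := g(plus(g(plus(3, 2), plus(unit, 3)), 3), g(k, unit)); no other remaining equation mentions Y.
Delete trivial equation 2 =?= 2.
MGU = { L ↦ g(plus(3, 2), plus(unit, 3)), Y ↦ g(plus(g(plus(3, 2), plus(unit, 3)), 3), g(k, unit)) }, so Y ↦ g(plus(g(plus(3, 2), plus(unit, 3)), 3), g(k, unit)).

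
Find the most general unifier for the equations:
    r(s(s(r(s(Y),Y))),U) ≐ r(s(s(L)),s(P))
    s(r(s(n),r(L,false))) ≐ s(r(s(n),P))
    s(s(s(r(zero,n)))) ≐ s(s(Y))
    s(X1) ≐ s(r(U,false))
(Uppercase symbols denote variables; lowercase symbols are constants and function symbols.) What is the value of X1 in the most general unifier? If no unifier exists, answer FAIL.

r(s(r(r(s(s(r(zero,n))),s(r(zero,n))),false)),false)

Decompose r/2: s(s(r(s(Y),Y))) ≐ s(s(L)),  U ≐ s(P).
Decompose s/1: s(r(s(Y),Y)) ≐ s(L).
Decompose s/1: r(s(Y),Y) ≐ L.
Bind L := r(s(Y),Y); substituting into the one remaining equation that mentions L gives: s(r(s(n),r(r(s(Y),Y),false))) ≐ s(r(s(n),P)).
Bind U := s(P); substituting into the one remaining equation that mentions U gives: s(X1) ≐ s(r(s(P),false)).
Decompose s/1: r(s(n),r(r(s(Y),Y),false)) ≐ r(s(n),P).
Decompose r/2: s(n) ≐ s(n),  r(r(s(Y),Y),false) ≐ P.
Delete trivial equation s(n) ≐ s(n).
Bind P := r(r(s(Y),Y),false); substituting into the one remaining equation that mentions P gives: s(X1) ≐ s(r(s(r(r(s(Y),Y),false)),false)). Substituting into the earlier binding gives U := s(r(r(s(Y),Y),false)).
Decompose s/1: s(s(r(zero,n))) ≐ s(Y).
Decompose s/1: s(r(zero,n)) ≐ Y.
Bind Y := s(r(zero,n)); substituting into the remaining equation gives: s(X1) ≐ s(r(s(r(r(s(s(r(zero,n))),s(r(zero,n))),false)),false)). Substituting into the earlier bindings gives L := r(s(s(r(zero,n))),s(r(zero,n))), U := s(r(r(s(s(r(zero,n))),s(r(zero,n))),false)), P := r(r(s(s(r(zero,n))),s(r(zero,n))),false).
Decompose s/1: X1 ≐ r(s(r(r(s(s(r(zero,n))),s(r(zero,n))),false)),false).
Bind X1 := r(s(r(r(s(s(r(zero,n))),s(r(zero,n))),false)),false).
MGU = { L ↦ r(s(s(r(zero,n))),s(r(zero,n))), U ↦ s(r(r(s(s(r(zero,n))),s(r(zero,n))),false)), P ↦ r(r(s(s(r(zero,n))),s(r(zero,n))),false), Y ↦ s(r(zero,n)), X1 ↦ r(s(r(r(s(s(r(zero,n))),s(r(zero,n))),false)),false) }, so X1 ↦ r(s(r(r(s(s(r(zero,n))),s(r(zero,n))),false)),false).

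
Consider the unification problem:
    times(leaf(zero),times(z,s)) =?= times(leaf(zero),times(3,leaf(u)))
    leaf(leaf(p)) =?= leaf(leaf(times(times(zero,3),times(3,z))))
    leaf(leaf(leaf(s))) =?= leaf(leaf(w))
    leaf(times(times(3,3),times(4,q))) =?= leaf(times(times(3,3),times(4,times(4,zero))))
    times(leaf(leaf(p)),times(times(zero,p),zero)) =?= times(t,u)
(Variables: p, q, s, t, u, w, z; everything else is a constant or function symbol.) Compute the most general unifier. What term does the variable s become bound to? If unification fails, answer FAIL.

leaf(times(times(zero,times(times(zero,3),times(3,3))),zero))

Decompose times/2: leaf(zero) =?= leaf(zero),  times(z,s) =?= times(3,leaf(u)).
Delete trivial equation leaf(zero) =?= leaf(zero).
Decompose times/2: z =?= 3,  s =?= leaf(u).
Bind z := 3; substituting into the one remaining equation that mentions z gives: leaf(leaf(p)) =?= leaf(leaf(times(times(zero,3),times(3,3)))).
Bind s := leaf(u); substituting into the one remaining equation that mentions s gives: leaf(leaf(leaf(leaf(u)))) =?= leaf(leaf(w)).
Decompose leaf/1: leaf(p) =?= leaf(times(times(zero,3),times(3,3))).
Decompose leaf/1: p =?= times(times(zero,3),times(3,3)).
Bind p := times(times(zero,3),times(3,3)); substituting into the one remaining equation that mentions p gives: times(leaf(leaf(times(times(zero,3),times(3,3)))),times(times(zero,times(times(zero,3),times(3,3))),zero)) =?= times(t,u).
Decompose leaf/1: leaf(leaf(leaf(u))) =?= leaf(w).
Decompose leaf/1: leaf(leaf(u)) =?= w.
Bind w := leaf(leaf(u)); no other remaining equation mentions w.
Decompose leaf/1: times(times(3,3),times(4,q)) =?= times(times(3,3),times(4,times(4,zero))).
Decompose times/2: times(3,3) =?= times(3,3),  times(4,q) =?= times(4,times(4,zero)).
Delete trivial equation times(3,3) =?= times(3,3).
Decompose times/2: 4 =?= 4,  q =?= times(4,zero).
Delete trivial equation 4 =?= 4.
Bind q := times(4,zero); no other remaining equation mentions q.
Decompose times/2: leaf(leaf(times(times(zero,3),times(3,3)))) =?= t,  times(times(zero,times(times(zero,3),times(3,3))),zero) =?= u.
Bind t := leaf(leaf(times(times(zero,3),times(3,3)))); no other remaining equation mentions t.
Bind u := times(times(zero,times(times(zero,3),times(3,3))),zero). Substituting into the earlier bindings gives s := leaf(times(times(zero,times(times(zero,3),times(3,3))),zero)), w := leaf(leaf(times(times(zero,times(times(zero,3),times(3,3))),zero))).
MGU = { z ↦ 3, s ↦ leaf(times(times(zero,times(times(zero,3),times(3,3))),zero)), p ↦ times(times(zero,3),times(3,3)), w ↦ leaf(leaf(times(times(zero,times(times(zero,3),times(3,3))),zero))), q ↦ times(4,zero), t ↦ leaf(leaf(times(times(zero,3),times(3,3)))), u ↦ times(times(zero,times(times(zero,3),times(3,3))),zero) }, so s ↦ leaf(times(times(zero,times(times(zero,3),times(3,3))),zero)).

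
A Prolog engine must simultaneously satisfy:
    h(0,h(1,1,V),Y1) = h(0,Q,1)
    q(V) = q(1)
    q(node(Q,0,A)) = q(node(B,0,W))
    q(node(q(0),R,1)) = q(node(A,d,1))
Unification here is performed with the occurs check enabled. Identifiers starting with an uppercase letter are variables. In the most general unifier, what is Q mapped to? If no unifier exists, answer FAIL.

Decompose h/3: 0 = 0,  h(1,1,V) = Q,  Y1 = 1.
Delete trivial equation 0 = 0.
Bind Q := h(1,1,V); substituting into the one remaining equation that mentions Q gives: q(node(h(1,1,V),0,A)) = q(node(B,0,W)).
Bind Y1 := 1; no other remaining equation mentions Y1.
Decompose q/1: V = 1.
Bind V := 1; substituting into the one remaining equation that mentions V gives: q(node(h(1,1,1),0,A)) = q(node(B,0,W)). Substituting into the earlier binding gives Q := h(1,1,1).
Decompose q/1: node(h(1,1,1),0,A) = node(B,0,W).
Decompose node/3: h(1,1,1) = B,  0 = 0,  A = W.
Bind B := h(1,1,1); no other remaining equation mentions B.
Delete trivial equation 0 = 0.
Bind A := W; substituting into the remaining equation gives: q(node(q(0),R,1)) = q(node(W,d,1)).
Decompose q/1: node(q(0),R,1) = node(W,d,1).
Decompose node/3: q(0) = W,  R = d,  1 = 1.
Bind W := q(0); no other remaining equation mentions W. Substituting into the earlier binding gives A := q(0).
Bind R := d; no other remaining equation mentions R.
Delete trivial equation 1 = 1.
MGU = { Q ↦ h(1,1,1), Y1 ↦ 1, V ↦ 1, B ↦ h(1,1,1), A ↦ q(0), W ↦ q(0), R ↦ d }, so Q ↦ h(1,1,1).

h(1,1,1)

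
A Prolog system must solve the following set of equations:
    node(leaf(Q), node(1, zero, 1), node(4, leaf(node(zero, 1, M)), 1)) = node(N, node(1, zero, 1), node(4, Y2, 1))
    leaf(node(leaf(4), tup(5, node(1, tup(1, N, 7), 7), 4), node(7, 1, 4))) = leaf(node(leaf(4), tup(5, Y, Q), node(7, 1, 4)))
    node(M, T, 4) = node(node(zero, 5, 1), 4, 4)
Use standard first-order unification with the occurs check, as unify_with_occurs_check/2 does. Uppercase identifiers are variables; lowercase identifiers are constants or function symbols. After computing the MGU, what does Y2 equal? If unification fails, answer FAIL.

leaf(node(zero, 1, node(zero, 5, 1)))

Decompose node/3: leaf(Q) = N,  node(1, zero, 1) = node(1, zero, 1),  node(4, leaf(node(zero, 1, M)), 1) = node(4, Y2, 1).
Bind N := leaf(Q); substituting into the one remaining equation that mentions N gives: leaf(node(leaf(4), tup(5, node(1, tup(1, leaf(Q), 7), 7), 4), node(7, 1, 4))) = leaf(node(leaf(4), tup(5, Y, Q), node(7, 1, 4))).
Delete trivial equation node(1, zero, 1) = node(1, zero, 1).
Decompose node/3: 4 = 4,  leaf(node(zero, 1, M)) = Y2,  1 = 1.
Delete trivial equation 4 = 4.
Bind Y2 := leaf(node(zero, 1, M)); no other remaining equation mentions Y2.
Delete trivial equation 1 = 1.
Decompose leaf/1: node(leaf(4), tup(5, node(1, tup(1, leaf(Q), 7), 7), 4), node(7, 1, 4)) = node(leaf(4), tup(5, Y, Q), node(7, 1, 4)).
Decompose node/3: leaf(4) = leaf(4),  tup(5, node(1, tup(1, leaf(Q), 7), 7), 4) = tup(5, Y, Q),  node(7, 1, 4) = node(7, 1, 4).
Delete trivial equation leaf(4) = leaf(4).
Decompose tup/3: 5 = 5,  node(1, tup(1, leaf(Q), 7), 7) = Y,  4 = Q.
Delete trivial equation 5 = 5.
Bind Y := node(1, tup(1, leaf(Q), 7), 7); no other remaining equation mentions Y.
Bind Q := 4; no other remaining equation mentions Q. Substituting into the earlier bindings gives N := leaf(4), Y := node(1, tup(1, leaf(4), 7), 7).
Delete trivial equation node(7, 1, 4) = node(7, 1, 4).
Decompose node/3: M = node(zero, 5, 1),  T = 4,  4 = 4.
Bind M := node(zero, 5, 1); no other remaining equation mentions M. Substituting into the earlier binding gives Y2 := leaf(node(zero, 1, node(zero, 5, 1))).
Bind T := 4; no other remaining equation mentions T.
Delete trivial equation 4 = 4.
MGU = { N -> leaf(4), Y2 -> leaf(node(zero, 1, node(zero, 5, 1))), Y -> node(1, tup(1, leaf(4), 7), 7), Q -> 4, M -> node(zero, 5, 1), T -> 4 }, so Y2 -> leaf(node(zero, 1, node(zero, 5, 1))).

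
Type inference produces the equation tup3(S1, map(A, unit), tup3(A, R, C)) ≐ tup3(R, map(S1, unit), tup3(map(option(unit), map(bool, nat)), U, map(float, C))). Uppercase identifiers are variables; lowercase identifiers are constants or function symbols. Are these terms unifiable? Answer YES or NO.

NO

Decompose tup3/3: S1 ≐ R,  map(A, unit) ≐ map(S1, unit),  tup3(A, R, C) ≐ tup3(map(option(unit), map(bool, nat)), U, map(float, C)).
Bind S1 := R; substituting into the one remaining equation that mentions S1 gives: map(A, unit) ≐ map(R, unit).
Decompose map/2: A ≐ R,  unit ≐ unit.
Bind A := R; substituting into the one remaining equation that mentions A gives: tup3(R, R, C) ≐ tup3(map(option(unit), map(bool, nat)), U, map(float, C)).
Delete trivial equation unit ≐ unit.
Decompose tup3/3: R ≐ map(option(unit), map(bool, nat)),  R ≐ U,  C ≐ map(float, C).
Bind R := map(option(unit), map(bool, nat)); substituting into the one remaining equation that mentions R gives: map(option(unit), map(bool, nat)) ≐ U. Substituting into the earlier bindings gives S1 := map(option(unit), map(bool, nat)), A := map(option(unit), map(bool, nat)).
Bind U := map(option(unit), map(bool, nat)); no other remaining equation mentions U.
Occurs check fails: C occurs in map(float, C); the equation C ≐ map(float, C) has no finite solution.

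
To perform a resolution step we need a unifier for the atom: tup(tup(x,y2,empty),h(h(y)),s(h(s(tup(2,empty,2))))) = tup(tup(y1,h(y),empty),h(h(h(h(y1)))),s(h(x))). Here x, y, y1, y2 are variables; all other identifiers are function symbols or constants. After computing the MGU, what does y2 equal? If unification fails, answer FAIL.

h(h(h(s(tup(2,empty,2)))))

Decompose tup/3: tup(x,y2,empty) = tup(y1,h(y),empty),  h(h(y)) = h(h(h(h(y1)))),  s(h(s(tup(2,empty,2)))) = s(h(x)).
Decompose tup/3: x = y1,  y2 = h(y),  empty = empty.
Bind x := y1; substituting into the one remaining equation that mentions x gives: s(h(s(tup(2,empty,2)))) = s(h(y1)).
Bind y2 := h(y); no other remaining equation mentions y2.
Delete trivial equation empty = empty.
Decompose h/1: h(y) = h(h(h(y1))).
Decompose h/1: y = h(h(y1)).
Bind y := h(h(y1)); no other remaining equation mentions y. Substituting into the earlier binding gives y2 := h(h(h(y1))).
Decompose s/1: h(s(tup(2,empty,2))) = h(y1).
Decompose h/1: s(tup(2,empty,2)) = y1.
Bind y1 := s(tup(2,empty,2)). Substituting into the earlier bindings gives x := s(tup(2,empty,2)), y2 := h(h(h(s(tup(2,empty,2))))), y := h(h(s(tup(2,empty,2)))).
MGU = { x ↦ s(tup(2,empty,2)), y2 ↦ h(h(h(s(tup(2,empty,2))))), y ↦ h(h(s(tup(2,empty,2)))), y1 ↦ s(tup(2,empty,2)) }, so y2 ↦ h(h(h(s(tup(2,empty,2))))).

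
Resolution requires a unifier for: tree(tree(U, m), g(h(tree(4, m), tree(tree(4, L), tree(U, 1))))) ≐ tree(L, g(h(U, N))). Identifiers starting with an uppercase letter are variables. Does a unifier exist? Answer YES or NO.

YES

Decompose tree/2: tree(U, m) ≐ L,  g(h(tree(4, m), tree(tree(4, L), tree(U, 1)))) ≐ g(h(U, N)).
Bind L := tree(U, m); substituting into the remaining equation gives: g(h(tree(4, m), tree(tree(4, tree(U, m)), tree(U, 1)))) ≐ g(h(U, N)).
Decompose g/1: h(tree(4, m), tree(tree(4, tree(U, m)), tree(U, 1))) ≐ h(U, N).
Decompose h/2: tree(4, m) ≐ U,  tree(tree(4, tree(U, m)), tree(U, 1)) ≐ N.
Bind U := tree(4, m); substituting into the remaining equation gives: tree(tree(4, tree(tree(4, m), m)), tree(tree(4, m), 1)) ≐ N. Substituting into the earlier binding gives L := tree(tree(4, m), m).
Bind N := tree(tree(4, tree(tree(4, m), m)), tree(tree(4, m), 1)).
No equations remain and no clash or occurs-check failure arose, so a unifier exists.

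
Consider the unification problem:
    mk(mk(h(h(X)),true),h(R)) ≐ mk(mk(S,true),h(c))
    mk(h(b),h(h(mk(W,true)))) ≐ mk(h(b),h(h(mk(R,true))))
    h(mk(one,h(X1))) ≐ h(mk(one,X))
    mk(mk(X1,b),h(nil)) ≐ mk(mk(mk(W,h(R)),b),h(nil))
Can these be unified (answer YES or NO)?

Decompose mk/2: mk(h(h(X)),true) ≐ mk(S,true),  h(R) ≐ h(c).
Decompose mk/2: h(h(X)) ≐ S,  true ≐ true.
Bind S := h(h(X)); no other remaining equation mentions S.
Delete trivial equation true ≐ true.
Decompose h/1: R ≐ c.
Bind R := c; substituting into the 2 remaining equations that mention R gives: mk(h(b),h(h(mk(W,true)))) ≐ mk(h(b),h(h(mk(c,true)))),  mk(mk(X1,b),h(nil)) ≐ mk(mk(mk(W,h(c)),b),h(nil)).
Decompose mk/2: h(b) ≐ h(b),  h(h(mk(W,true))) ≐ h(h(mk(c,true))).
Delete trivial equation h(b) ≐ h(b).
Decompose h/1: h(mk(W,true)) ≐ h(mk(c,true)).
Decompose h/1: mk(W,true) ≐ mk(c,true).
Decompose mk/2: W ≐ c,  true ≐ true.
Bind W := c; substituting into the one remaining equation that mentions W gives: mk(mk(X1,b),h(nil)) ≐ mk(mk(mk(c,h(c)),b),h(nil)).
Delete trivial equation true ≐ true.
Decompose h/1: mk(one,h(X1)) ≐ mk(one,X).
Decompose mk/2: one ≐ one,  h(X1) ≐ X.
Delete trivial equation one ≐ one.
Bind X := h(X1); no other remaining equation mentions X. Substituting into the earlier binding gives S := h(h(h(X1))).
Decompose mk/2: mk(X1,b) ≐ mk(mk(c,h(c)),b),  h(nil) ≐ h(nil).
Decompose mk/2: X1 ≐ mk(c,h(c)),  b ≐ b.
Bind X1 := mk(c,h(c)); no other remaining equation mentions X1. Substituting into the earlier bindings gives S := h(h(h(mk(c,h(c))))), X := h(mk(c,h(c))).
Delete trivial equation b ≐ b.
Delete trivial equation h(nil) ≐ h(nil).
No equations remain and no clash or occurs-check failure arose, so a unifier exists.

YES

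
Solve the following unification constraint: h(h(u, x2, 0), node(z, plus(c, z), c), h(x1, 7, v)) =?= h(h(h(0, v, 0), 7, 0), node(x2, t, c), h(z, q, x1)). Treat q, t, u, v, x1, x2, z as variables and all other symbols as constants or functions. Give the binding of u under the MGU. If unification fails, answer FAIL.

h(0, 7, 0)

Decompose h/3: h(u, x2, 0) =?= h(h(0, v, 0), 7, 0),  node(z, plus(c, z), c) =?= node(x2, t, c),  h(x1, 7, v) =?= h(z, q, x1).
Decompose h/3: u =?= h(0, v, 0),  x2 =?= 7,  0 =?= 0.
Bind u := h(0, v, 0); no other remaining equation mentions u.
Bind x2 := 7; substituting into the one remaining equation that mentions x2 gives: node(z, plus(c, z), c) =?= node(7, t, c).
Delete trivial equation 0 =?= 0.
Decompose node/3: z =?= 7,  plus(c, z) =?= t,  c =?= c.
Bind z := 7; substituting into the 2 remaining equations that mention z gives: plus(c, 7) =?= t,  h(x1, 7, v) =?= h(7, q, x1).
Bind t := plus(c, 7); no other remaining equation mentions t.
Delete trivial equation c =?= c.
Decompose h/3: x1 =?= 7,  7 =?= q,  v =?= x1.
Bind x1 := 7; substituting into the one remaining equation that mentions x1 gives: v =?= 7.
Bind q := 7; no other remaining equation mentions q.
Bind v := 7. Substituting into the earlier binding gives u := h(0, 7, 0).
MGU = { u := h(0, 7, 0), x2 := 7, z := 7, t := plus(c, 7), x1 := 7, q := 7, v := 7 }, so u := h(0, 7, 0).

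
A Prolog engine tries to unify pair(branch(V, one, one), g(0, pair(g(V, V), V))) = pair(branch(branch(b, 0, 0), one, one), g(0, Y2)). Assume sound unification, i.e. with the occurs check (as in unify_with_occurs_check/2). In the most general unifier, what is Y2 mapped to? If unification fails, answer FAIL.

Decompose pair/2: branch(V, one, one) = branch(branch(b, 0, 0), one, one),  g(0, pair(g(V, V), V)) = g(0, Y2).
Decompose branch/3: V = branch(b, 0, 0),  one = one,  one = one.
Bind V := branch(b, 0, 0); substituting into the one remaining equation that mentions V gives: g(0, pair(g(branch(b, 0, 0), branch(b, 0, 0)), branch(b, 0, 0))) = g(0, Y2).
Delete trivial equation one = one.
Delete trivial equation one = one.
Decompose g/2: 0 = 0,  pair(g(branch(b, 0, 0), branch(b, 0, 0)), branch(b, 0, 0)) = Y2.
Delete trivial equation 0 = 0.
Bind Y2 := pair(g(branch(b, 0, 0), branch(b, 0, 0)), branch(b, 0, 0)).
MGU = { V = branch(b, 0, 0), Y2 = pair(g(branch(b, 0, 0), branch(b, 0, 0)), branch(b, 0, 0)) }, so Y2 = pair(g(branch(b, 0, 0), branch(b, 0, 0)), branch(b, 0, 0)).

pair(g(branch(b, 0, 0), branch(b, 0, 0)), branch(b, 0, 0))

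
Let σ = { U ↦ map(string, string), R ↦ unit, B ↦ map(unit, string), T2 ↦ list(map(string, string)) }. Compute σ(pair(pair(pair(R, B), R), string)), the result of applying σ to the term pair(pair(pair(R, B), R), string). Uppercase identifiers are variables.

Replace each occurrence of R with unit.
Replace each occurrence of B with map(unit, string).
Result: pair(pair(pair(unit, map(unit, string)), unit), string).

pair(pair(pair(unit, map(unit, string)), unit), string)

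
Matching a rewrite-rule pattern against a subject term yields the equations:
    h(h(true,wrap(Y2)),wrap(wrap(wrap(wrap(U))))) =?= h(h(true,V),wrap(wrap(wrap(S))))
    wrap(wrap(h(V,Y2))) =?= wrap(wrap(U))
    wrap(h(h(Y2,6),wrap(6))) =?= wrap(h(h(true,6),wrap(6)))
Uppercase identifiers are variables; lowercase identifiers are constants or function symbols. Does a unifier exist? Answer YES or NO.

YES

Decompose h/2: h(true,wrap(Y2)) =?= h(true,V),  wrap(wrap(wrap(wrap(U)))) =?= wrap(wrap(wrap(S))).
Decompose h/2: true =?= true,  wrap(Y2) =?= V.
Delete trivial equation true =?= true.
Bind V := wrap(Y2); substituting into the one remaining equation that mentions V gives: wrap(wrap(h(wrap(Y2),Y2))) =?= wrap(wrap(U)).
Decompose wrap/1: wrap(wrap(wrap(U))) =?= wrap(wrap(S)).
Decompose wrap/1: wrap(wrap(U)) =?= wrap(S).
Decompose wrap/1: wrap(U) =?= S.
Bind S := wrap(U); no other remaining equation mentions S.
Decompose wrap/1: wrap(h(wrap(Y2),Y2)) =?= wrap(U).
Decompose wrap/1: h(wrap(Y2),Y2) =?= U.
Bind U := h(wrap(Y2),Y2); no other remaining equation mentions U. Substituting into the earlier binding gives S := wrap(h(wrap(Y2),Y2)).
Decompose wrap/1: h(h(Y2,6),wrap(6)) =?= h(h(true,6),wrap(6)).
Decompose h/2: h(Y2,6) =?= h(true,6),  wrap(6) =?= wrap(6).
Decompose h/2: Y2 =?= true,  6 =?= 6.
Bind Y2 := true; no other remaining equation mentions Y2. Substituting into the earlier bindings gives V := wrap(true), S := wrap(h(wrap(true),true)), U := h(wrap(true),true).
Delete trivial equation 6 =?= 6.
Delete trivial equation wrap(6) =?= wrap(6).
No equations remain and no clash or occurs-check failure arose, so a unifier exists.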